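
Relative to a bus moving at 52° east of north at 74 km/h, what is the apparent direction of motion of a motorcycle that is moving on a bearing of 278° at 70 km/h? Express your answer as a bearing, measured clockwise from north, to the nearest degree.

254°

Taking east as x and north as y: motorcycle velocity = (-69.319, 9.742) km/h; bus velocity = (58.313, 45.559) km/h.
Velocity of motorcycle relative to bus = (-69.319, 9.742) − (58.313, 45.559) = (-127.632, -35.817) km/h.
Bearing = atan2(-127.63, -35.82) = 254.32° clockwise from north.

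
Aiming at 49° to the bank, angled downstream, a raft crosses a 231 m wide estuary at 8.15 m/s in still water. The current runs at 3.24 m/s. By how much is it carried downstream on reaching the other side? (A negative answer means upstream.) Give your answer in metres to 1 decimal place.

322.5 m

Perpendicular speed = 6.151 m/s; crossing time = 231 / 6.151 = 37.556 s.
Net downstream speed = 8.587 m/s.
Drift = 8.587 × 37.556 = 322.485 m (downstream).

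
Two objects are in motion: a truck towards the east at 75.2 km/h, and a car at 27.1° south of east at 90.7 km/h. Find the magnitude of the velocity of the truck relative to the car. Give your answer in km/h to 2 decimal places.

Taking east as x and north as y: truck velocity = (75.200, 0.000) km/h; car velocity = (80.742, -41.318) km/h.
Velocity of truck relative to car = (75.200, 0.000) − (80.742, -41.318) = (-5.542, 41.318) km/h.
Magnitude = |(-5.542, 41.318)| = 41.688 km/h.

41.69 km/h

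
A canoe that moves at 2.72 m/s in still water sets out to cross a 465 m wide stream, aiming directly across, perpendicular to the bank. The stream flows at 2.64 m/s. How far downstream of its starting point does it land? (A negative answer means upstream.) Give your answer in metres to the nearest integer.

451 m

Perpendicular speed = 2.720 m/s; crossing time = 465 / 2.720 = 170.956 s.
Net downstream speed = 2.640 m/s.
Drift = 2.640 × 170.956 = 451.324 m (downstream).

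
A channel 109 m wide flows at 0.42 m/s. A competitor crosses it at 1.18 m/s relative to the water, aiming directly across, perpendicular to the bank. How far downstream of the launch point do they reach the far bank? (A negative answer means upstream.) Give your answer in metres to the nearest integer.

Perpendicular speed = 1.180 m/s; crossing time = 109 / 1.180 = 92.373 s.
Net downstream speed = 0.420 m/s.
Drift = 0.420 × 92.373 = 38.797 m (downstream).

39 m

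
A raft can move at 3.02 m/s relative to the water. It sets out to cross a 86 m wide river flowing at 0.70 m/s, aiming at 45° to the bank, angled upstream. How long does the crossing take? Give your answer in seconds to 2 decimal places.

40.27 s

The component of the raft's velocity perpendicular to the bank is 3.02 × sin 45° = 2.135 m/s.
The flow acts along the bank and has no component across it.
Time = 86 / 2.135 = 40.272 s.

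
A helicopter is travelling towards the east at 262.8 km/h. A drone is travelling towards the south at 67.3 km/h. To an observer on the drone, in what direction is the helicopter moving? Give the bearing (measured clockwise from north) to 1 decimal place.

Taking east as x and north as y: helicopter velocity = (262.800, 0.000) km/h; drone velocity = (0.000, -67.300) km/h.
Velocity of helicopter relative to drone = (262.800, 0.000) − (0.000, -67.300) = (262.800, 67.300) km/h.
Bearing = atan2(262.80, 67.30) = 75.64° clockwise from north.

075.6°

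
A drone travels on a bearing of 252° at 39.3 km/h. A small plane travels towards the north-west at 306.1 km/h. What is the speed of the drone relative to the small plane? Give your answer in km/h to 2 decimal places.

290.38 km/h

Taking east as x and north as y: drone velocity = (-37.377, -12.144) km/h; small plane velocity = (-216.445, 216.445) km/h.
Velocity of drone relative to small plane = (-37.377, -12.144) − (-216.445, 216.445) = (179.069, -228.590) km/h.
Magnitude = |(179.069, -228.590)| = 290.377 km/h.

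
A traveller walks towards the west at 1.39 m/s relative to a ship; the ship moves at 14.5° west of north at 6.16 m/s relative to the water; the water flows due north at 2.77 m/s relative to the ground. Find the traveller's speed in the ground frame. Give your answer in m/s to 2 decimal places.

9.21 m/s

In east/north components (m/s): traveller relative to ship = (-1.390, 0.000); ship relative to water = (-1.542, 5.964); water relative to ground = (0.000, 2.770).
Sum = (-2.932, 8.734) m/s.
Speed = |(-2.932, 8.734)| = 9.213 m/s.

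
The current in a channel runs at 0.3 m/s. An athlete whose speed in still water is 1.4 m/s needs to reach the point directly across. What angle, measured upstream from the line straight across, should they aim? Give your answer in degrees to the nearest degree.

12°

To cancel the current, the upstream component of the athlete's velocity must equal the flow: 1.4 sin θ = 0.3.
sin θ = 0.3 / 1.4 = 0.2143.
θ = arcsin(0.2143) = 12.374°.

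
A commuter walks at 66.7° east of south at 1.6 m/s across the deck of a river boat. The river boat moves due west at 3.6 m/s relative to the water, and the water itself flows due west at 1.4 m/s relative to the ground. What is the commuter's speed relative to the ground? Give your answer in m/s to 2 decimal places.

3.59 m/s

In east/north components (m/s): commuter relative to river boat = (1.470, -0.633); river boat relative to water = (-3.600, 0.000); water relative to ground = (-1.400, 0.000).
Sum = (-3.530, -0.633) m/s.
Speed = |(-3.530, -0.633)| = 3.587 m/s.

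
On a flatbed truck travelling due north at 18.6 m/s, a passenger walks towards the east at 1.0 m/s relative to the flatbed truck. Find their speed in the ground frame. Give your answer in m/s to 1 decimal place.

18.6 m/s

Taking east as x and north as y: flatbed truck velocity = (0.000, 18.600) m/s; passenger velocity relative to flatbed truck = (1.000, 0.000) m/s.
Velocity relative to ground = (0.000, 18.600) + (1.000, 0.000) = (1.000, 18.600) m/s.
Speed = |(1.000, 18.600)| = 18.627 m/s.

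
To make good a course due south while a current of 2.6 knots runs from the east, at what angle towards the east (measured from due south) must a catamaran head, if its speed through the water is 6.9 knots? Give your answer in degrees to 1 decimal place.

The current pushes perpendicular to the desired track; the heading must have a component into the current equal to 2.6 knots: 6.9 sin θ = 2.6.
sin θ = 0.3768, so θ = 22.136°.

22.1°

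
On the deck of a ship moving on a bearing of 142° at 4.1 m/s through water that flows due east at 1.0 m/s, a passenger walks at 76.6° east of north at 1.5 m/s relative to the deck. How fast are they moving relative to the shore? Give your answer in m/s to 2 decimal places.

5.76 m/s

In east/north components (m/s): passenger relative to ship = (1.459, 0.348); ship relative to water = (2.524, -3.231); water relative to ground = (1.000, 0.000).
Sum = (4.983, -2.883) m/s.
Speed = |(4.983, -2.883)| = 5.757 m/s.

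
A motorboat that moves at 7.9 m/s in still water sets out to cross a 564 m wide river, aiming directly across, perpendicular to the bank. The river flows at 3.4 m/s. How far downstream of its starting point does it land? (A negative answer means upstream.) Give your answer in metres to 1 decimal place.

242.7 m

Perpendicular speed = 7.900 m/s; crossing time = 564 / 7.900 = 71.392 s.
Net downstream speed = 3.400 m/s.
Drift = 3.400 × 71.392 = 242.734 m (downstream).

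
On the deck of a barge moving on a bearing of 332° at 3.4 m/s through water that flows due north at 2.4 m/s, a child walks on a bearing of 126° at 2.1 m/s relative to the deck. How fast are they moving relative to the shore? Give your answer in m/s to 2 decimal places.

4.17 m/s

In east/north components (m/s): child relative to barge = (1.699, -1.234); barge relative to water = (-1.596, 3.002); water relative to ground = (0.000, 2.400).
Sum = (0.103, 4.168) m/s.
Speed = |(0.103, 4.168)| = 4.169 m/s.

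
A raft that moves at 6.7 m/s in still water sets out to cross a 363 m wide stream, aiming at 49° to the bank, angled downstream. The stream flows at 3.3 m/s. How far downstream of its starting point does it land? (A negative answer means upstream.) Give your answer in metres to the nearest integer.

552 m

Perpendicular speed = 5.057 m/s; crossing time = 363 / 5.057 = 71.788 s.
Net downstream speed = 7.696 m/s.
Drift = 7.696 × 71.788 = 552.452 m (downstream).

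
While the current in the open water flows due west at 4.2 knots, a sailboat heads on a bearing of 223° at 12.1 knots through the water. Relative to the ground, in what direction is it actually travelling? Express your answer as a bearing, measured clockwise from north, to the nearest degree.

Taking east as x and north as y: velocity relative to the water = (-8.252, -8.849) knots; the water relative to ground = (-4.200, 0.000) knots.
Velocity relative to ground = (-8.252, -8.849) + (-4.200, 0.000) = (-12.452, -8.849) knots.
Bearing = atan2(-12.45, -8.85) = 234.60° clockwise from north.

235°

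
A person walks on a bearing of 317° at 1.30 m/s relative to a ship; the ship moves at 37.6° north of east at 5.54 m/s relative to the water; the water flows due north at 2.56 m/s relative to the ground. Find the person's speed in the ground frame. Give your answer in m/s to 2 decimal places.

In east/north components (m/s): person relative to ship = (-0.887, 0.951); ship relative to water = (4.389, 3.380); water relative to ground = (0.000, 2.560).
Sum = (3.503, 6.891) m/s.
Speed = |(3.503, 6.891)| = 7.730 m/s.

7.73 m/s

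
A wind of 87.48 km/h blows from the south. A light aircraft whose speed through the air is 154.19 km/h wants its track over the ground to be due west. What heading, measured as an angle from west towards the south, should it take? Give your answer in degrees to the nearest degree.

The wind pushes perpendicular to the desired track; the heading must have a component into the wind equal to 87.48 km/h: 154.19 sin θ = 87.48.
sin θ = 0.5674, so θ = 34.566°.

35°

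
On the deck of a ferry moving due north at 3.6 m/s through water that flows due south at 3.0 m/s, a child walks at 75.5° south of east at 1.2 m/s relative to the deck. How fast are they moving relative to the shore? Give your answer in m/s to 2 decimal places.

In east/north components (m/s): child relative to ferry = (0.300, -1.162); ferry relative to water = (0.000, 3.600); water relative to ground = (0.000, -3.000).
Sum = (0.300, -0.562) m/s.
Speed = |(0.300, -0.562)| = 0.637 m/s.

0.64 m/s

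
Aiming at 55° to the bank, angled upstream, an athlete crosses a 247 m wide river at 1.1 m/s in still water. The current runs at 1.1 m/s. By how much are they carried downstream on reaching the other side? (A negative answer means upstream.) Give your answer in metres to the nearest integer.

Perpendicular speed = 0.901 m/s; crossing time = 247 / 0.901 = 274.119 s.
Net downstream speed = 0.469 m/s.
Drift = 0.469 × 274.119 = 128.580 m (downstream).

129 m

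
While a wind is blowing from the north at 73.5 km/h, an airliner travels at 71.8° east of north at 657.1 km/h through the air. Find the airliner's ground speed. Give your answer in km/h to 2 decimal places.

Taking east as x and north as y: velocity relative to the air = (624.227, 205.235) km/h; the air relative to ground = (0.000, -73.500) km/h.
Velocity relative to ground = (624.227, 205.235) + (0.000, -73.500) = (624.227, 131.735) km/h.
Speed = |(624.227, 131.735)| = 637.976 km/h.

637.98 km/h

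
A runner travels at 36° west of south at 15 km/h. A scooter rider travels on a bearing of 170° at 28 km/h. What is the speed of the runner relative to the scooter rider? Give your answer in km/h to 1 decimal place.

20.6 km/h

Taking east as x and north as y: runner velocity = (-8.817, -12.135) km/h; scooter rider velocity = (4.862, -27.575) km/h.
Velocity of runner relative to scooter rider = (-8.817, -12.135) − (4.862, -27.575) = (-13.679, 15.439) km/h.
Magnitude = |(-13.679, 15.439)| = 20.627 km/h.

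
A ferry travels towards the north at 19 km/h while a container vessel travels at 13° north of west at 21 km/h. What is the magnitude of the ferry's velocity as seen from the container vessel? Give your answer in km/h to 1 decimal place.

Taking east as x and north as y: ferry velocity = (0.000, 19.000) km/h; container vessel velocity = (-20.462, 4.724) km/h.
Velocity of ferry relative to container vessel = (0.000, 19.000) − (-20.462, 4.724) = (20.462, 14.276) km/h.
Magnitude = |(20.462, 14.276)| = 24.950 km/h.

24.9 km/h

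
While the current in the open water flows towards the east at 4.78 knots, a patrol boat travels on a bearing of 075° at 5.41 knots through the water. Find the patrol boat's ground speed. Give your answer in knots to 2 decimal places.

10.10 knots

Taking east as x and north as y: velocity relative to the water = (5.226, 1.400) knots; the water relative to ground = (4.780, 0.000) knots.
Velocity relative to ground = (5.226, 1.400) + (4.780, 0.000) = (10.006, 1.400) knots.
Speed = |(10.006, 1.400)| = 10.103 knots.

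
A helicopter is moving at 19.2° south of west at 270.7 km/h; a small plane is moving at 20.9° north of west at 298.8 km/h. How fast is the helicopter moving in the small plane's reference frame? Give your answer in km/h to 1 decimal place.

Taking east as x and north as y: helicopter velocity = (-255.643, -89.024) km/h; small plane velocity = (-279.140, 106.593) km/h.
Velocity of helicopter relative to small plane = (-255.643, -89.024) − (-279.140, 106.593) = (23.498, -195.618) km/h.
Magnitude = |(23.498, -195.618)| = 197.024 km/h.

197.0 km/h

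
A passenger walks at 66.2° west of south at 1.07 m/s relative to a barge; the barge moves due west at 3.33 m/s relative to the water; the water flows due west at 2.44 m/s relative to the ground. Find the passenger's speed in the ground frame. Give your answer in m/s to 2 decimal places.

6.76 m/s

In east/north components (m/s): passenger relative to barge = (-0.979, -0.432); barge relative to water = (-3.330, 0.000); water relative to ground = (-2.440, 0.000).
Sum = (-6.749, -0.432) m/s.
Speed = |(-6.749, -0.432)| = 6.763 m/s.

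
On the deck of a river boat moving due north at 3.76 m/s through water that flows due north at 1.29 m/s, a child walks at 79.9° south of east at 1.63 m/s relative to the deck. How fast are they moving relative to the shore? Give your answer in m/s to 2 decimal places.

In east/north components (m/s): child relative to river boat = (0.286, -1.605); river boat relative to water = (0.000, 3.760); water relative to ground = (0.000, 1.290).
Sum = (0.286, 3.445) m/s.
Speed = |(0.286, 3.445)| = 3.457 m/s.

3.46 m/s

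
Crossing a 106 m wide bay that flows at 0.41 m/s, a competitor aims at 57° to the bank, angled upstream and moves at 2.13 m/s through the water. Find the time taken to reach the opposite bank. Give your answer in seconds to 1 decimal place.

59.3 s

The component of the competitor's velocity perpendicular to the bank is 2.13 × sin 57° = 1.786 m/s.
Only the cross-stream component determines the crossing time; the current contributes nothing perpendicular to the bank.
Time = 106 / 1.786 = 59.338 s.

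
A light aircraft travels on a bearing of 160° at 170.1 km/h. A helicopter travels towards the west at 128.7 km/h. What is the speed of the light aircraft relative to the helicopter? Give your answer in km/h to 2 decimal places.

Taking east as x and north as y: light aircraft velocity = (58.178, -159.842) km/h; helicopter velocity = (-128.700, 0.000) km/h.
Velocity of light aircraft relative to helicopter = (58.178, -159.842) − (-128.700, 0.000) = (186.878, -159.842) km/h.
Magnitude = |(186.878, -159.842)| = 245.912 km/h.

245.91 km/h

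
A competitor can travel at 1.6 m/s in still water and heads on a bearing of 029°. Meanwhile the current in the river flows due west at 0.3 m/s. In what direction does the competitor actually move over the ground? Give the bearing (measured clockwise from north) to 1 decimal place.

018.8°

Taking east as x and north as y: velocity relative to the water = (0.776, 1.399) m/s; the water relative to ground = (-0.300, 0.000) m/s.
Velocity relative to ground = (0.776, 1.399) + (-0.300, 0.000) = (0.476, 1.399) m/s.
Bearing = atan2(0.48, 1.40) = 18.77° clockwise from north.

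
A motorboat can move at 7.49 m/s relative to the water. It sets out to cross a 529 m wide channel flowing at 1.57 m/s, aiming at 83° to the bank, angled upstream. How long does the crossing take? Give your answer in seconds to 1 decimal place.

The component of the motorboat's velocity perpendicular to the bank is 7.49 × sin 83° = 7.434 m/s.
The current is parallel to the bank, so it does not affect the crossing time.
Time = 529 / 7.434 = 71.158 s.

71.2 s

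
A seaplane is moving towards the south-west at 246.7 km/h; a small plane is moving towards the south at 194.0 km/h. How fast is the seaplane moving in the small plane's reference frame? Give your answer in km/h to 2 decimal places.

Taking east as x and north as y: seaplane velocity = (-174.443, -174.443) km/h; small plane velocity = (0.000, -194.000) km/h.
Velocity of seaplane relative to small plane = (-174.443, -174.443) − (0.000, -194.000) = (-174.443, 19.557) km/h.
Magnitude = |(-174.443, 19.557)| = 175.536 km/h.

175.54 km/h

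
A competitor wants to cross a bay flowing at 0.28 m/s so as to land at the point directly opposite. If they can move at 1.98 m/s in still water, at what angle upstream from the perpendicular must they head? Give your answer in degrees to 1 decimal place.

To cancel the current, the upstream component of the competitor's velocity must equal the flow: 1.98 sin θ = 0.28.
sin θ = 0.28 / 1.98 = 0.1414.
θ = arcsin(0.1414) = 8.130°.

8.1°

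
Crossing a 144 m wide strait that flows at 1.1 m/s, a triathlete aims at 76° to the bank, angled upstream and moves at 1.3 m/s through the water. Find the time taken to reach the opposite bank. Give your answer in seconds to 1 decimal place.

114.2 s

The component of the triathlete's velocity perpendicular to the bank is 1.3 × sin 76° = 1.261 m/s.
The flow acts along the bank and has no component across it.
Time = 144 / 1.261 = 114.160 s.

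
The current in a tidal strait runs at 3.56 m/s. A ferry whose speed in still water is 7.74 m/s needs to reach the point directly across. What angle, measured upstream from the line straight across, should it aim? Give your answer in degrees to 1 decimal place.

To cancel the current, the upstream component of the ferry's velocity must equal the flow: 7.74 sin θ = 3.56.
sin θ = 3.56 / 7.74 = 0.4599.
θ = arcsin(0.4599) = 27.384°.

27.4°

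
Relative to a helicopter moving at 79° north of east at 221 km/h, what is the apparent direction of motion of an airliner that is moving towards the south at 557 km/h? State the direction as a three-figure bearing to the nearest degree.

Taking east as x and north as y: airliner velocity = (0.000, -557.000) km/h; helicopter velocity = (42.169, 216.940) km/h.
Velocity of airliner relative to helicopter = (0.000, -557.000) − (42.169, 216.940) = (-42.169, -773.940) km/h.
Bearing = atan2(-42.17, -773.94) = 183.12° clockwise from north.

183°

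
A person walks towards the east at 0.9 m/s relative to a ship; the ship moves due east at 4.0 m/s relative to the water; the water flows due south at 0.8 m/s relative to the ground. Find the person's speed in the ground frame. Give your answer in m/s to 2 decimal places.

In east/north components (m/s): person relative to ship = (0.900, 0.000); ship relative to water = (4.000, 0.000); water relative to ground = (0.000, -0.800).
Sum = (4.900, -0.800) m/s.
Speed = |(4.900, -0.800)| = 4.965 m/s.

4.96 m/s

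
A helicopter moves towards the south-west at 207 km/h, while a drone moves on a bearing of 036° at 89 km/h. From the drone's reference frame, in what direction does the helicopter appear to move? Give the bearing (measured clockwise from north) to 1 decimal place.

Taking east as x and north as y: helicopter velocity = (-146.371, -146.371) km/h; drone velocity = (52.313, 72.003) km/h.
Velocity of helicopter relative to drone = (-146.371, -146.371) − (52.313, 72.003) = (-198.684, -218.374) km/h.
Bearing = atan2(-198.68, -218.37) = 222.30° clockwise from north.

222.3°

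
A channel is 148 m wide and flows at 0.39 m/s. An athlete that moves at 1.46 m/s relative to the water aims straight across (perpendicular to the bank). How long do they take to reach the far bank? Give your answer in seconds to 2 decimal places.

101.37 s

The component of the athlete's velocity perpendicular to the bank is 1.46 m/s.
The current is parallel to the bank, so it does not affect the crossing time.
Time = 148 / 1.460 = 101.370 s.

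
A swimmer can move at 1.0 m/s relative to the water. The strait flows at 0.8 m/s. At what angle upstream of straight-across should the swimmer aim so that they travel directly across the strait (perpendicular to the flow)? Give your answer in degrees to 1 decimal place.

53.1°

To cancel the current, the upstream component of the swimmer's velocity must equal the flow: 1.0 sin θ = 0.8.
sin θ = 0.8 / 1.0 = 0.8000.
θ = arcsin(0.8000) = 53.130°.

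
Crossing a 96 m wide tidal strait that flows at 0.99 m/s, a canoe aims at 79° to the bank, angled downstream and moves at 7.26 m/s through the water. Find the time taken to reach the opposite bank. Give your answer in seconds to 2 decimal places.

13.47 s

The component of the canoe's velocity perpendicular to the bank is 7.26 × sin 79° = 7.127 m/s.
The current is parallel to the bank, so it does not affect the crossing time.
Time = 96 / 7.127 = 13.471 s.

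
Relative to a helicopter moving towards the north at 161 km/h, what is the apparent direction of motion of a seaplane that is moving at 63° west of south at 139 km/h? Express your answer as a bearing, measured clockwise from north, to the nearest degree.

209°

Taking east as x and north as y: seaplane velocity = (-123.850, -63.105) km/h; helicopter velocity = (0.000, 161.000) km/h.
Velocity of seaplane relative to helicopter = (-123.850, -63.105) − (0.000, 161.000) = (-123.850, -224.105) km/h.
Bearing = atan2(-123.85, -224.10) = 208.93° clockwise from north.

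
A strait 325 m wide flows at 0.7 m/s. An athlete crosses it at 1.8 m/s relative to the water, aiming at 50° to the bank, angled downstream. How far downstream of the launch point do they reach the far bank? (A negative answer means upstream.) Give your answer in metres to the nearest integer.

Perpendicular speed = 1.379 m/s; crossing time = 325 / 1.379 = 235.699 s.
Net downstream speed = 1.857 m/s.
Drift = 1.857 × 235.699 = 437.696 m (downstream).

438 m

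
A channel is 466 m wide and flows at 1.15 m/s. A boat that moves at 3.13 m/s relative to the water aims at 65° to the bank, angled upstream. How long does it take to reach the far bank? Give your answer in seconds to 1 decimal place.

The component of the boat's velocity perpendicular to the bank is 3.13 × sin 65° = 2.837 m/s.
The flow acts along the bank and has no component across it.
Time = 466 / 2.837 = 164.273 s.

164.3 s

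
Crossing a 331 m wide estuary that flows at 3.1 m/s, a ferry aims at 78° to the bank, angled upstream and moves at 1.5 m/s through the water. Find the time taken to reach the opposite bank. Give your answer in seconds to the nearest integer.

The component of the ferry's velocity perpendicular to the bank is 1.5 × sin 78° = 1.467 m/s.
The current is parallel to the bank, so it does not affect the crossing time.
Time = 331 / 1.467 = 225.596 s.

226 s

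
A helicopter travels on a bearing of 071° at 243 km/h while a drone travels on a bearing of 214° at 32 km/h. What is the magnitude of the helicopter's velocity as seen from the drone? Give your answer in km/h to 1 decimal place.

Taking east as x and north as y: helicopter velocity = (229.761, 79.113) km/h; drone velocity = (-17.894, -26.529) km/h.
Velocity of helicopter relative to drone = (229.761, 79.113) − (-17.894, -26.529) = (247.655, 105.642) km/h.
Magnitude = |(247.655, 105.642)| = 269.246 km/h.

269.2 km/h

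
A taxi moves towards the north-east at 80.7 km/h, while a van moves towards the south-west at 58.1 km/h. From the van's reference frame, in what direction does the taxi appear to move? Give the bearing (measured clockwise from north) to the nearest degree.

045°

Taking east as x and north as y: taxi velocity = (57.064, 57.064) km/h; van velocity = (-41.083, -41.083) km/h.
Velocity of taxi relative to van = (57.064, 57.064) − (-41.083, -41.083) = (98.146, 98.146) km/h.
Bearing = atan2(98.15, 98.15) = 45.00° clockwise from north.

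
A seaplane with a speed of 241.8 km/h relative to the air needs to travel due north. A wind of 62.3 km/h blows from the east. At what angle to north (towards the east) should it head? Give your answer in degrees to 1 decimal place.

14.9°

The wind pushes perpendicular to the desired track; the heading must have a component into the wind equal to 62.3 km/h: 241.8 sin θ = 62.3.
sin θ = 0.2577, so θ = 14.931°.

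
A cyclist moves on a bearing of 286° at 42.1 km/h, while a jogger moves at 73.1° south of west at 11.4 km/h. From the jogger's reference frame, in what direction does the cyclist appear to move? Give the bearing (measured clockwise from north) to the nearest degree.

Taking east as x and north as y: cyclist velocity = (-40.469, 11.604) km/h; jogger velocity = (-3.314, -10.908) km/h.
Velocity of cyclist relative to jogger = (-40.469, 11.604) − (-3.314, -10.908) = (-37.155, 22.512) km/h.
Bearing = atan2(-37.16, 22.51) = 301.21° clockwise from north.

301°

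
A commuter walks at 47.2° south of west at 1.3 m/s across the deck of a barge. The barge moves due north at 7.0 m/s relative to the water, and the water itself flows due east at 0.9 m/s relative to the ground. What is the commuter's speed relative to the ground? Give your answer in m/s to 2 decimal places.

In east/north components (m/s): commuter relative to barge = (-0.883, -0.954); barge relative to water = (0.000, 7.000); water relative to ground = (0.900, 0.000).
Sum = (0.017, 6.046) m/s.
Speed = |(0.017, 6.046)| = 6.046 m/s.

6.05 m/s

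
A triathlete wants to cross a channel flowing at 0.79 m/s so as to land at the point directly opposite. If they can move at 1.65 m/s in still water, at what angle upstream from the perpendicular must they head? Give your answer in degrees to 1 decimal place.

To cancel the current, the upstream component of the triathlete's velocity must equal the flow: 1.65 sin θ = 0.79.
sin θ = 0.79 / 1.65 = 0.4788.
θ = arcsin(0.4788) = 28.606°.

28.6°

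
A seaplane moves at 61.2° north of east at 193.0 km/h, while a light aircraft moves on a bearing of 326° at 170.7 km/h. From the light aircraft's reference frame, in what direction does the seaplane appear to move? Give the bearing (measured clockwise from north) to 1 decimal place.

Taking east as x and north as y: seaplane velocity = (92.978, 169.127) km/h; light aircraft velocity = (-95.454, 141.517) km/h.
Velocity of seaplane relative to light aircraft = (92.978, 169.127) − (-95.454, 141.517) = (188.433, 27.610) km/h.
Bearing = atan2(188.43, 27.61) = 81.66° clockwise from north.

081.7°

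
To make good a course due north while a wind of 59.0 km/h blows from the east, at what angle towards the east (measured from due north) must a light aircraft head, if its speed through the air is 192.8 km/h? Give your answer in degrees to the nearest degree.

The wind pushes perpendicular to the desired track; the heading must have a component into the wind equal to 59.0 km/h: 192.8 sin θ = 59.0.
sin θ = 0.3060, so θ = 17.819°.

18°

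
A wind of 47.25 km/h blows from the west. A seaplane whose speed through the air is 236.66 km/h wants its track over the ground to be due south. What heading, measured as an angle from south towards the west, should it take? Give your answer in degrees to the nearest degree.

12°

The wind pushes perpendicular to the desired track; the heading must have a component into the wind equal to 47.25 km/h: 236.66 sin θ = 47.25.
sin θ = 0.1997, so θ = 11.517°.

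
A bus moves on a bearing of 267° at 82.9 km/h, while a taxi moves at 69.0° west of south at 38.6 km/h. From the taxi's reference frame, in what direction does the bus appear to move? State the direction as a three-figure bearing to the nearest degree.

Taking east as x and north as y: bus velocity = (-82.786, -4.339) km/h; taxi velocity = (-36.036, -13.833) km/h.
Velocity of bus relative to taxi = (-82.786, -4.339) − (-36.036, -13.833) = (-46.750, 9.494) km/h.
Bearing = atan2(-46.75, 9.49) = 281.48° clockwise from north.

281°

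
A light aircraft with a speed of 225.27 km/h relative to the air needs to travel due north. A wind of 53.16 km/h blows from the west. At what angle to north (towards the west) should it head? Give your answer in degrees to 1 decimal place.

13.6°

The wind pushes perpendicular to the desired track; the heading must have a component into the wind equal to 53.16 km/h: 225.27 sin θ = 53.16.
sin θ = 0.2360, so θ = 13.650°.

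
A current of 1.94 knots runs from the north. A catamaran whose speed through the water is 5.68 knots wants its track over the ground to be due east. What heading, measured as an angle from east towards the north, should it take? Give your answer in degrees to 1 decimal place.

20.0°

The current pushes perpendicular to the desired track; the heading must have a component into the current equal to 1.94 knots: 5.68 sin θ = 1.94.
sin θ = 0.3415, so θ = 19.971°.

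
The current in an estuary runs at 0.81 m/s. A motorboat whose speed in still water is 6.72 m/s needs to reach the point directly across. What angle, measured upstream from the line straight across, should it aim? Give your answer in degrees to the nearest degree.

7°

To cancel the current, the upstream component of the motorboat's velocity must equal the flow: 6.72 sin θ = 0.81.
sin θ = 0.81 / 6.72 = 0.1205.
θ = arcsin(0.1205) = 6.923°.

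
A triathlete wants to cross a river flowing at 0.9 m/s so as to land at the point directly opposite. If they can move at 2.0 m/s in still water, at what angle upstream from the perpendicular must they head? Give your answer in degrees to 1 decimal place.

To cancel the current, the upstream component of the triathlete's velocity must equal the flow: 2.0 sin θ = 0.9.
sin θ = 0.9 / 2.0 = 0.4500.
θ = arcsin(0.4500) = 26.744°.

26.7°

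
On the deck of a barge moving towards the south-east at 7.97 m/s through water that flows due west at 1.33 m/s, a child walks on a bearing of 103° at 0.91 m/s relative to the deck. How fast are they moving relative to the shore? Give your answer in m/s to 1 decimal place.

In east/north components (m/s): child relative to barge = (0.887, -0.205); barge relative to water = (5.636, -5.636); water relative to ground = (-1.330, 0.000).
Sum = (5.192, -5.840) m/s.
Speed = |(5.192, -5.840)| = 7.815 m/s.

7.8 m/s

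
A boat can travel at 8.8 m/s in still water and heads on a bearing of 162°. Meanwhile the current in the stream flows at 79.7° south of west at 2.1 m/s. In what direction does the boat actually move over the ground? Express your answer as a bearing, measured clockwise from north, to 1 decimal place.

167.3°

Taking east as x and north as y: velocity relative to the water = (2.719, -8.369) m/s; the water relative to ground = (-0.375, -2.066) m/s.
Velocity relative to ground = (2.719, -8.369) + (-0.375, -2.066) = (2.344, -10.435) m/s.
Bearing = atan2(2.34, -10.44) = 167.34° clockwise from north.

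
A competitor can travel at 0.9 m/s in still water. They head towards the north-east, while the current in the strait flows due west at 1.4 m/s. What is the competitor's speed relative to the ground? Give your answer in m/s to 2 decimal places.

Taking east as x and north as y: velocity relative to the water = (0.636, 0.636) m/s; the water relative to ground = (-1.400, 0.000) m/s.
Velocity relative to ground = (0.636, 0.636) + (-1.400, 0.000) = (-0.764, 0.636) m/s.
Speed = |(-0.764, 0.636)| = 0.994 m/s.

0.99 m/s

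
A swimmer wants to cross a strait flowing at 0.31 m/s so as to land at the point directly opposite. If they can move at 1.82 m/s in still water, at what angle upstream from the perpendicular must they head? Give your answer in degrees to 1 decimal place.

9.8°

To cancel the current, the upstream component of the swimmer's velocity must equal the flow: 1.82 sin θ = 0.31.
sin θ = 0.31 / 1.82 = 0.1703.
θ = arcsin(0.1703) = 9.807°.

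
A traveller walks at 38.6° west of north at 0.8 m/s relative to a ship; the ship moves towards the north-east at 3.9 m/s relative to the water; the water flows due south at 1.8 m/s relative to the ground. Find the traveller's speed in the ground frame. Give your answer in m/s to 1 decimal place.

2.8 m/s

In east/north components (m/s): traveller relative to ship = (-0.499, 0.625); ship relative to water = (2.758, 2.758); water relative to ground = (0.000, -1.800).
Sum = (2.259, 1.583) m/s.
Speed = |(2.259, 1.583)| = 2.758 m/s.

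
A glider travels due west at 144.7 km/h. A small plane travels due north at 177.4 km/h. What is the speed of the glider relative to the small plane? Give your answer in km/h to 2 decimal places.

228.93 km/h

Taking east as x and north as y: glider velocity = (-144.700, 0.000) km/h; small plane velocity = (0.000, 177.400) km/h.
Velocity of glider relative to small plane = (-144.700, 0.000) − (0.000, 177.400) = (-144.700, -177.400) km/h.
Magnitude = |(-144.700, -177.400)| = 228.930 km/h.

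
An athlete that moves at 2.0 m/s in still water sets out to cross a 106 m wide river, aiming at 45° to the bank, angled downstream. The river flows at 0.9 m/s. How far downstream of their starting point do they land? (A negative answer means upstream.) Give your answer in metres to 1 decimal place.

Perpendicular speed = 1.414 m/s; crossing time = 106 / 1.414 = 74.953 s.
Net downstream speed = 2.314 m/s.
Drift = 2.314 × 74.953 = 173.458 m (downstream).

173.5 m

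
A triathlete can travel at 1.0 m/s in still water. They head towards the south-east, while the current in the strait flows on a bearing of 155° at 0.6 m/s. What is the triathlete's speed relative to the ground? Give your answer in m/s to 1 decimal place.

1.6 m/s

Taking east as x and north as y: velocity relative to the water = (0.707, -0.707) m/s; the water relative to ground = (0.254, -0.544) m/s.
Velocity relative to ground = (0.707, -0.707) + (0.254, -0.544) = (0.961, -1.251) m/s.
Speed = |(0.961, -1.251)| = 1.577 m/s.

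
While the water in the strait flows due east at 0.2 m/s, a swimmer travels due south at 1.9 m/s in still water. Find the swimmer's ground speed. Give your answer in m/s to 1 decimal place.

1.9 m/s

Taking east as x and north as y: velocity relative to the water = (0.000, -1.900) m/s; the water relative to ground = (0.200, 0.000) m/s.
Velocity relative to ground = (0.000, -1.900) + (0.200, 0.000) = (0.200, -1.900) m/s.
Speed = |(0.200, -1.900)| = 1.910 m/s.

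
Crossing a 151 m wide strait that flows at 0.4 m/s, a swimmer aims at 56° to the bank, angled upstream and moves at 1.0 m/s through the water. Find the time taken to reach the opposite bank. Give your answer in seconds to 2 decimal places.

182.14 s

The component of the swimmer's velocity perpendicular to the bank is 1.0 × sin 56° = 0.829 m/s.
Only the cross-stream component determines the crossing time; the current contributes nothing perpendicular to the bank.
Time = 151 / 0.829 = 182.139 s.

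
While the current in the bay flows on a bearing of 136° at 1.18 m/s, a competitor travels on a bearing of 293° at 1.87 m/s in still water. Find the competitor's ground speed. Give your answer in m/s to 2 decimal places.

Taking east as x and north as y: velocity relative to the water = (-1.721, 0.731) m/s; the water relative to ground = (0.820, -0.849) m/s.
Velocity relative to ground = (-1.721, 0.731) + (0.820, -0.849) = (-0.902, -0.118) m/s.
Speed = |(-0.902, -0.118)| = 0.909 m/s.

0.91 m/s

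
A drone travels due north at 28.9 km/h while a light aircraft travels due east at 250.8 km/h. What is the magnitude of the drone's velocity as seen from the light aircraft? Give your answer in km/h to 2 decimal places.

Taking east as x and north as y: drone velocity = (0.000, 28.900) km/h; light aircraft velocity = (250.800, 0.000) km/h.
Velocity of drone relative to light aircraft = (0.000, 28.900) − (250.800, 0.000) = (-250.800, 28.900) km/h.
Magnitude = |(-250.800, 28.900)| = 252.460 km/h.

252.46 km/h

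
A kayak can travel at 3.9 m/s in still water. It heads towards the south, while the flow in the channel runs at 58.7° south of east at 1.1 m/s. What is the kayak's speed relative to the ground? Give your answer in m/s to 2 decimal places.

Taking east as x and north as y: velocity relative to the water = (0.000, -3.900) m/s; the water relative to ground = (0.571, -0.940) m/s.
Velocity relative to ground = (0.000, -3.900) + (0.571, -0.940) = (0.571, -4.840) m/s.
Speed = |(0.571, -4.840)| = 4.874 m/s.

4.87 m/s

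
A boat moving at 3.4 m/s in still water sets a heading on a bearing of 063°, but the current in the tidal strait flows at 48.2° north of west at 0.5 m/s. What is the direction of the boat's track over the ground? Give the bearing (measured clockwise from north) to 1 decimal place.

054.6°

Taking east as x and north as y: velocity relative to the water = (3.029, 1.544) m/s; the water relative to ground = (-0.333, 0.373) m/s.
Velocity relative to ground = (3.029, 1.544) + (-0.333, 0.373) = (2.696, 1.916) m/s.
Bearing = atan2(2.70, 1.92) = 54.60° clockwise from north.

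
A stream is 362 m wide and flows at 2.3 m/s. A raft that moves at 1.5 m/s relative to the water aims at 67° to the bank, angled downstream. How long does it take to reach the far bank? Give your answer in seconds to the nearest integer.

262 s

The component of the raft's velocity perpendicular to the bank is 1.5 × sin 67° = 1.381 m/s.
The current is parallel to the bank, so it does not affect the crossing time.
Time = 362 / 1.381 = 262.175 s.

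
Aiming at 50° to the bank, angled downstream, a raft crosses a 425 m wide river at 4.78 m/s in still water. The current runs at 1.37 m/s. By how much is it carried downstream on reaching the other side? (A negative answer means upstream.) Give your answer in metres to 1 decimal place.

Perpendicular speed = 3.662 m/s; crossing time = 425 / 3.662 = 116.067 s.
Net downstream speed = 4.443 m/s.
Drift = 4.443 × 116.067 = 515.629 m (downstream).

515.6 m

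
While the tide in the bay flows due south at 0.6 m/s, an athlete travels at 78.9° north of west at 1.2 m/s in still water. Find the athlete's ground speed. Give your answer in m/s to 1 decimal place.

Taking east as x and north as y: velocity relative to the water = (-0.231, 1.178) m/s; the water relative to ground = (0.000, -0.600) m/s.
Velocity relative to ground = (-0.231, 1.178) + (0.000, -0.600) = (-0.231, 0.578) m/s.
Speed = |(-0.231, 0.578)| = 0.622 m/s.

0.6 m/s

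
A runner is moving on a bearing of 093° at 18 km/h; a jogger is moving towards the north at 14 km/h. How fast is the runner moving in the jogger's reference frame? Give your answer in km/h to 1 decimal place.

Taking east as x and north as y: runner velocity = (17.975, -0.942) km/h; jogger velocity = (0.000, 14.000) km/h.
Velocity of runner relative to jogger = (17.975, -0.942) − (0.000, 14.000) = (17.975, -14.942) km/h.
Magnitude = |(17.975, -14.942)| = 23.375 km/h.

23.4 km/h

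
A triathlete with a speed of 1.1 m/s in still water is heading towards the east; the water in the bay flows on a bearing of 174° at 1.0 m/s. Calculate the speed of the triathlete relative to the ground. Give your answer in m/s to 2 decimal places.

Taking east as x and north as y: velocity relative to the water = (1.100, 0.000) m/s; the water relative to ground = (0.105, -0.995) m/s.
Velocity relative to ground = (1.100, 0.000) + (0.105, -0.995) = (1.205, -0.995) m/s.
Speed = |(1.205, -0.995)| = 1.562 m/s.

1.56 m/s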